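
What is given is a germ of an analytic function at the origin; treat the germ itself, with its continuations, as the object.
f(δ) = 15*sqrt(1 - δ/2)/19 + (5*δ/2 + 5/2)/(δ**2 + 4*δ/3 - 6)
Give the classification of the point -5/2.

The point is a regular point.

Denominator factors: δ**2 + 4*δ/3 - 6 = -37/12 at δ = -5/2 — none vanishes.
Branch term sqrt(1 - δ/(2)): argument at -5/2 is 9/4, nonzero, so -5/2 is not its branch point (a point on a principal cut is still regular for the continued germ).
So the germ continues analytically to -5/2.


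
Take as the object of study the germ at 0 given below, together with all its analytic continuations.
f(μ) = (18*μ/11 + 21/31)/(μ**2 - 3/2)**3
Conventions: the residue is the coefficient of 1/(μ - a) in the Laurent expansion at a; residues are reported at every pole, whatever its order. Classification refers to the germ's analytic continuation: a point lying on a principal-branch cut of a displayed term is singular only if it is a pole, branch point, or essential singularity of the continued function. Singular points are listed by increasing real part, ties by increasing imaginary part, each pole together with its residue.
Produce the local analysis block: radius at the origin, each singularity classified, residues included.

Denominator factor (μ**2 - 3/2)^3: discriminant 6, real irrational roots (1/2)*sqrt(6) and -(1/2)*sqrt(6); poles of order 3, moduli (1/2)*sqrt(6) and (1/2)*sqrt(6).
The radius of convergence is the smallest modulus among the singular points: (1/2)*sqrt(6).
The factor μ**2 - 3/2 splits as (μ - a)(μ - a') with a = -(1/2)*sqrt(6), a' = (1/2)*sqrt(6). At the order-3 pole a set g(μ) = (μ - a)^3*f(μ) = [18*μ/11 + 21/31] / (μ - a')^3.
Order-3 pole: residue = g''(a)/2; g''(-(1/2)*sqrt(6)) = -(7/186)*sqrt(6), so the residue is -(7/372)*sqrt(6).
The factor μ**2 - 3/2 splits as (μ - a)(μ - a') with a = (1/2)*sqrt(6), a' = -(1/2)*sqrt(6). At the order-3 pole a set g(μ) = (μ - a)^3*f(μ) = [18*μ/11 + 21/31] / (μ - a')^3.
Order-3 pole: residue = g''(a)/2; g''((1/2)*sqrt(6)) = (7/186)*sqrt(6), so the residue is (7/372)*sqrt(6).
List the singular points by increasing real part (a conjugate pair: the negative imaginary part first).

Radius of convergence at 0: (1/2)*sqrt(6).
At -(1/2)*sqrt(6): a pole of order 3; residue -(7/372)*sqrt(6).
At (1/2)*sqrt(6): a pole of order 3; residue (7/372)*sqrt(6).


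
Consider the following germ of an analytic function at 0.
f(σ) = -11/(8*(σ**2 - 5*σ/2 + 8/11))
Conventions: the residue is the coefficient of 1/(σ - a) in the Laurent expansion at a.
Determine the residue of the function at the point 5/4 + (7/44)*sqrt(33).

The residue is -(11/84)*sqrt(33).

The factor σ**2 - 5*σ/2 + 8/11 splits as (σ - a)(σ - a') with a = 5/4 + (7/44)*sqrt(33), a' = 5/4 - (7/44)*sqrt(33). At the order-1 pole a set g(σ) = (σ - a)*f(σ) = [-11/8] / (σ - a').
Simple pole: residue = g(a) at a = 5/4 + (7/44)*sqrt(33), which is -(11/84)*sqrt(33).


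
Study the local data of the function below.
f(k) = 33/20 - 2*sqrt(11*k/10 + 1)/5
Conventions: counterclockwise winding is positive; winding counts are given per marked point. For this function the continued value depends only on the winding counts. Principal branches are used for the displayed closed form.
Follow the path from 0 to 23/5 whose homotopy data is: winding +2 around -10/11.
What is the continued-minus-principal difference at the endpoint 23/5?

Continued minus principal equals 0.

The rational part is single-valued and drops out of the difference; each branch term changes only by its own monodromy.
(-2/5)*sqrt(1 - k/(-10/11)): winding +2 is even, the square root returns to the same sheet, contribution 0.
Summing the contributions at k = 23/5 gives 0.


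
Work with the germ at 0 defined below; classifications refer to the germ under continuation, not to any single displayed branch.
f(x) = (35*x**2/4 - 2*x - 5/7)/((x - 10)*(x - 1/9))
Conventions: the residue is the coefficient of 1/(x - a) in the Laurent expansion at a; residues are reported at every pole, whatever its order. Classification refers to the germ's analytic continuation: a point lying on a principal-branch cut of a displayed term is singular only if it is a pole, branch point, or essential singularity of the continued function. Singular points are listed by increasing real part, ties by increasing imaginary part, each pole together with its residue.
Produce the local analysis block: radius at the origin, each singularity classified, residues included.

Denominator factor (x - 1/9): pole of order 1 at 1/9, modulus 1/9.
Denominator factor (x - 10): pole of order 1 at 10, modulus 10.
The radius of convergence is the smallest modulus among the singular points: 1/9.
At the order-1 pole 1/9 set g(x) = (x - (1/9))*f(x) = (35*x**2/4 - 2*x - 5/7)/(x - 10).
Simple pole: residue = g(a) at a = 1/9, which is 1879/22428.
At the order-1 pole 10 set g(x) = (x - (10))*f(x) = (35*x**2/4 - 2*x - 5/7)/(x - 1/9).
Simple pole: residue = g(a) at a = 10, which is 53820/623.
List the singular points by increasing real part (a conjugate pair: the negative imaginary part first).

Radius of convergence at 0: 1/9.
At 1/9: a pole of order 1; residue 1879/22428.
At 10: a pole of order 1; residue 53820/623.


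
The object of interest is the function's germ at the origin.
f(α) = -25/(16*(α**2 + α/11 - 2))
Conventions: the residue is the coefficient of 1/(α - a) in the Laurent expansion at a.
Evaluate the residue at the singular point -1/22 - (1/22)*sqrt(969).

The factor α**2 + α/11 - 2 splits as (α - a)(α - a') with a = -1/22 - (1/22)*sqrt(969), a' = -1/22 + (1/22)*sqrt(969). At the order-1 pole a set g(α) = (α - a)*f(α) = [-25/16] / (α - a').
Simple pole: residue = g(a) at a = -1/22 - (1/22)*sqrt(969), which is (275/15504)*sqrt(969).

The residue is (275/15504)*sqrt(969).


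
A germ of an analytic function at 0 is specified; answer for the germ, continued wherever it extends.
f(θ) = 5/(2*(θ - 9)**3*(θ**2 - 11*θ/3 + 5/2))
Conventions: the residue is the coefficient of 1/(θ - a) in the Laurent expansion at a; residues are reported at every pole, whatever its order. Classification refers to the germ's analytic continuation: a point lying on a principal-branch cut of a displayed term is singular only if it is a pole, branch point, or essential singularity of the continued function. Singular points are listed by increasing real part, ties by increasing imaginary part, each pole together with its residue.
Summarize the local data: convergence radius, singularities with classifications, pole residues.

Radius of convergence at 0: 11/6 - (1/6)*sqrt(31).
At 11/6 - (1/6)*sqrt(31): a pole of order 1; residue -13945/9272709 + (208765/287453979)*sqrt(31).
At 11/6 + (1/6)*sqrt(31): a pole of order 1; residue -13945/9272709 - (208765/287453979)*sqrt(31).
At 9: a pole of order 3; residue 27890/9272709.


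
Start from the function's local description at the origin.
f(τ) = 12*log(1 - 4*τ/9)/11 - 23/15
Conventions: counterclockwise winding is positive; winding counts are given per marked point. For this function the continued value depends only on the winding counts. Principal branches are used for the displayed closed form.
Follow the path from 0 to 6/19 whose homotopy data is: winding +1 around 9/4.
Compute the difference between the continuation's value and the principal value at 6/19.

The rational part is single-valued and drops out of the difference; each branch term changes only by its own monodromy.
(12/11)*log(1 - τ/(9/4)): each positive loop around 9/4 adds 2*pi*i to the log, so winding +1 contributes (12/11)*(1)*2*pi*i = (24/11)*pi*i.
Summing the contributions at τ = 6/19 gives (24/11)*pi*i.

Continued minus principal equals (24/11)*pi*i.


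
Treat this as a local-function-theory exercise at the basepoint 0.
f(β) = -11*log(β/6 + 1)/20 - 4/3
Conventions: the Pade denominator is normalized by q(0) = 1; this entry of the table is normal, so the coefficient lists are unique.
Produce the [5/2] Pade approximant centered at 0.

The Pade approximant has numerator coefficients [-4/3, -1031/2520, -2887/90720, -11/45360, 11/2177280, -11/97977600]; denominator coefficients [1, 5/21, 5/378].

Taylor coefficients needed (expand at 0): a_0 = -4/3, a_1 = -11/120, a_2 = 11/1440, a_3 = -11/12960, a_4 = 11/103680, a_5 = -11/777600, a_6 = 11/5598720, a_7 = -11/39191040.
Write the denominator as Q(β) = 1 + q1*β + q2*β^2. Requiring Q*f - P = O(β^8) with deg P <= 5 kills the coefficients of β^6..β^7 in Q*f:
  β^6: a_6 + q1*a_5 + q2*a_4 = 0, i.e. 11/5598720 + (-11/777600)*q1 + (11/103680)*q2 = 0.
  β^7: a_7 + q1*a_6 + q2*a_5 = 0, i.e. -11/39191040 + (11/5598720)*q1 + (-11/777600)*q2 = 0.
Solving this linear system: q1 = 5/21, q2 = 5/378.
The numerator is Q*f truncated at degree 5: P0 = a_0 = -4/3; P1 = a_1 + q1*a_0 = -1031/2520; P2 = a_2 + q1*a_1 + q2*a_0 = -2887/90720; P3 = a_3 + q1*a_2 + q2*a_1 = -11/45360; P4 = a_4 + q1*a_3 + q2*a_2 = 11/2177280; P5 = a_5 + q1*a_4 + q2*a_3 = -11/97977600.


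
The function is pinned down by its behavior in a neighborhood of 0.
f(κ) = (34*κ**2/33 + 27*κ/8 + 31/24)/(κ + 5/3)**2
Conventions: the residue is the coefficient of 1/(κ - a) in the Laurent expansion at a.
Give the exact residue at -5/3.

At the order-2 pole -5/3 set g(κ) = (κ - (-5/3))^2*f(κ) = 34*κ**2/33 + 27*κ/8 + 31/24.
Order-2 pole: residue = g'(a); g'(-5/3) = -47/792, so the residue is -47/792.

The residue is -47/792.


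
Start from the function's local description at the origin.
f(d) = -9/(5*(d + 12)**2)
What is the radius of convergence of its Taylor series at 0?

Denominator factor (d + 12)^2: pole of order 2 at -12, modulus 12.
The radius of convergence is the smallest modulus among the singular points: 12.

The radius of convergence is 12.


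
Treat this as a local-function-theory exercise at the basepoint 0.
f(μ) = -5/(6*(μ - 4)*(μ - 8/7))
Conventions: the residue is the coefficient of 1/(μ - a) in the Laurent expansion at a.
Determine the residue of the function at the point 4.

At the order-1 pole 4 set g(μ) = (μ - (4))*f(μ) = -5/(6*(μ - 8/7)).
Simple pole: residue = g(a) at a = 4, which is -7/24.

The residue is -7/24.


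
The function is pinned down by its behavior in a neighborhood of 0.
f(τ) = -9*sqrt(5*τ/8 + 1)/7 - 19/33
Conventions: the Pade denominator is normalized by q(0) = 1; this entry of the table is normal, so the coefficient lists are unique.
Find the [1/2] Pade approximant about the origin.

Taylor coefficients needed (expand at 0): a_0 = -430/231, a_1 = -45/112, a_2 = 225/3584, a_3 = -1125/57344.
Write the denominator as Q(τ) = 1 + q1*τ + q2*τ^2. Requiring Q*f - P = O(τ^4) with deg P <= 1 kills the coefficients of τ^2..τ^3 in Q*f:
  τ^2: a_2 + q1*a_1 + q2*a_0 = 0, i.e. 225/3584 + (-45/112)*q1 + (-430/231)*q2 = 0.
  τ^3: a_3 + q1*a_2 + q2*a_1 = 0, i.e. -1125/57344 + (225/3584)*q1 + (-45/112)*q2 = 0.
Solving this linear system: q1 = 3635/16384, q2 = -7425/524288.
The numerator is Q*f truncated at degree 1: P0 = a_0 = -430/231; P1 = a_1 + q1*a_0 = -1541845/1892352.

The Pade approximant has numerator coefficients [-430/231, -1541845/1892352]; denominator coefficients [1, 3635/16384, -7425/524288].


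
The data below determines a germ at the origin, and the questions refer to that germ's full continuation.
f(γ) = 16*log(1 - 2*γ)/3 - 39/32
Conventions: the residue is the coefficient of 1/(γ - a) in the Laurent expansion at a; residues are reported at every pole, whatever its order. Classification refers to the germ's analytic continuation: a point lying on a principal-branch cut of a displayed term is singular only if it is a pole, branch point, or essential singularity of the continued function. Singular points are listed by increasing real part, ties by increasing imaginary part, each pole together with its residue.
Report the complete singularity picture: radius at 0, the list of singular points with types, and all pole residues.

Radius of convergence at 0: 1/2.
At 1/2: a logarithmic branch point.

Branch term (16/3)*log(1 - γ/(1/2)): its argument vanishes at γ = 1/2, a logarithmic branch point, modulus 1/2.
The radius of convergence is the smallest modulus among the singular points: 1/2.


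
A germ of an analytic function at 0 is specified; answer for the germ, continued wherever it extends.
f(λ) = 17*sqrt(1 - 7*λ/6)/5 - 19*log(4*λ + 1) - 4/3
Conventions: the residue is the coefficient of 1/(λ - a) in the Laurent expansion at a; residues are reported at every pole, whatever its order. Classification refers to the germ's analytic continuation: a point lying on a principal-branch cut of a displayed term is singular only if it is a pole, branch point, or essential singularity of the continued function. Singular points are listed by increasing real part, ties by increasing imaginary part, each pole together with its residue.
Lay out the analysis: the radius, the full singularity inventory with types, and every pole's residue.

Branch term (-19)*log(1 - λ/(-1/4)): its argument vanishes at λ = -1/4, a logarithmic branch point, modulus 1/4.
Branch term (17/5)*sqrt(1 - λ/(6/7)): its argument vanishes at λ = 6/7, a square-root branch point, modulus 6/7.
The radius of convergence is the smallest modulus among the singular points: 1/4.
List the singular points by increasing real part (a conjugate pair: the negative imaginary part first).

Radius of convergence at 0: 1/4.
At -1/4: a logarithmic branch point.
At 6/7: an algebraic (square-root) branch point.


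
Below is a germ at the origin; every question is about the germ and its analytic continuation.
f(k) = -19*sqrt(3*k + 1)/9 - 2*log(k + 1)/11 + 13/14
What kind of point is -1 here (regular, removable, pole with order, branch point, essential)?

The term (-2/11)*log(1 - k/(-1)) has argument 1 - -1/(-1) = 0 at -1: a logarithmic (infinitely-sheeted) branch point; the remaining terms are analytic or single-valued there.

The point is a logarithmic branch point.


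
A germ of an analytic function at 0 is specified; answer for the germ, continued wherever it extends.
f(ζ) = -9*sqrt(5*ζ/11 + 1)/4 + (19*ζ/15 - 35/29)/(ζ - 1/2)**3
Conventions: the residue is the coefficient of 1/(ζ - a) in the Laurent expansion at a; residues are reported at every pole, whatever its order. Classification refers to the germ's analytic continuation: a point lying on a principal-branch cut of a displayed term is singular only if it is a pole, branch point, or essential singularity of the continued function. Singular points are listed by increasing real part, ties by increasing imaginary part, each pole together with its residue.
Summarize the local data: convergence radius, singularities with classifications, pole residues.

Denominator factor (ζ - 1/2)^3: pole of order 3 at 1/2, modulus 1/2.
Branch term (-9/4)*sqrt(1 - ζ/(-11/5)): its argument vanishes at ζ = -11/5, a square-root branch point, modulus 11/5.
The radius of convergence is the smallest modulus among the singular points: 1/2.
The branch term is analytic at 1/2 and contributes nothing to the residue; only the rational part matters.
At the order-3 pole 1/2 set g(ζ) = (ζ - (1/2))^3*(rational part) = 19*ζ/15 - 35/29.
Order-3 pole: residue = g''(a)/2; g''(1/2) = 0, so the residue is 0.
List the singular points by increasing real part (a conjugate pair: the negative imaginary part first).

Radius of convergence at 0: 1/2.
At -11/5: an algebraic (square-root) branch point.
At 1/2: a pole of order 3; residue 0.


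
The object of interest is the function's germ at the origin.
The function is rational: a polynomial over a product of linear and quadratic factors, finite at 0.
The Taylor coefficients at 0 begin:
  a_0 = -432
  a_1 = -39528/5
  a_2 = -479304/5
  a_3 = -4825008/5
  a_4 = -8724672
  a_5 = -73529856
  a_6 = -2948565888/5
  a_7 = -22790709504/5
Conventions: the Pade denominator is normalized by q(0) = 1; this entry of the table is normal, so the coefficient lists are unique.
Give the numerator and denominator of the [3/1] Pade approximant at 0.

The Pade approximant has numerator coefficients [-432, -1459944/365, -8900712/365, -35884944/365]; denominator coefficients [1, -660/73].

Taylor coefficients needed (read off): a_0 = -432, a_1 = -39528/5, a_2 = -479304/5, a_3 = -4825008/5, a_4 = -8724672.
Write the denominator as Q(y) = 1 + q1*y. Requiring Q*f - P = O(y^5) with deg P <= 3 kills the coefficients of y^4..y^4 in Q*f:
  y^4: a_4 + q1*a_3 = 0, i.e. -8724672 + (-4825008/5)*q1 = 0.
Solving this linear system: q1 = -660/73.
The numerator is Q*f truncated at degree 3: P0 = a_0 = -432; P1 = a_1 + q1*a_0 = -1459944/365; P2 = a_2 + q1*a_1 = -8900712/365; P3 = a_3 + q1*a_2 = -35884944/365.


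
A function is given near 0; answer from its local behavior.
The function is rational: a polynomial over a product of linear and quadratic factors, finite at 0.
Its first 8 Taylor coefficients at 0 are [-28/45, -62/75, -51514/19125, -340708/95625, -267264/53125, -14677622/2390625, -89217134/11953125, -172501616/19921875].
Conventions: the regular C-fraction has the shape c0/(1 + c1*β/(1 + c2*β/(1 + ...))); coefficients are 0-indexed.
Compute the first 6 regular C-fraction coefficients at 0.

The regular C-fraction coefficients are [-28/45, -93/70, -42713/22134, 220692290/67529253, -856184647941/673316413055, -2178363/15763735].


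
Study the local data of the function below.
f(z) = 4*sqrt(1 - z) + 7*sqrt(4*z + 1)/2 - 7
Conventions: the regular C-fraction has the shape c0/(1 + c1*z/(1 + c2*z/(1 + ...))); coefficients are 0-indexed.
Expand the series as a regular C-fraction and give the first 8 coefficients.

Taylor coefficients (expand at 0): a_0 = 1/2, a_1 = 5, a_2 = -15/2, a_3 = 55/4, a_4 = -1125/32, a_5 = 6265/64, a_6 = -75285/256, a_7 = 473055/512.
c0 = a_0 = 1/2. Peel one level at a time: if S = 1 + c*z/S' with S'(0) = 1, then c is the z-coefficient of S and S' = c*z/(S - 1).
S_1 = c0/f = 1 + (-10)*z + (115)*z^2 + ...; c1 = -10.
S_2 = c1*z/(S_1 - 1) = 1 + (23/2)*z + (-1/2)*z^2 + ...; c2 = 23/2.
S_3 = c2*z/(S_2 - 1) = 1 + (1/23)*z + (-1571/8464)*z^2 + ...; c3 = 1/23.
S_4 = c3*z/(S_3 - 1) = 1 + (1571/368)*z + (2497/256)*z^2 + ...; c4 = 1571/368.
S_5 = c4*z/(S_4 - 1) = 1 + (-57431/25136)*z + (-77528423/39488656)*z^2 + ...; c5 = -57431/25136.
S_6 = c5*z/(S_5 - 1) = 1 + (-3370801/3922787)*z + (17763973/12470018)*z^2 + ...; c6 = -3370801/3922787.
S_7 = c6*z/(S_6 - 1) = 1 + (27907201583/16833780194)*z + ...; c7 = 27907201583/16833780194.

The regular C-fraction coefficients are [1/2, -10, 23/2, 1/23, 1571/368, -57431/25136, -3370801/3922787, 27907201583/16833780194].


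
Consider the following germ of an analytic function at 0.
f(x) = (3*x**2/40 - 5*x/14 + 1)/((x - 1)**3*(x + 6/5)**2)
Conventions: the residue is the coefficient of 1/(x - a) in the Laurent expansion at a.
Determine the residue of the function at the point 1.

The residue is 4285/29282.

At the order-3 pole 1 set g(x) = (x - (1))^3*f(x) = (3*x**2/40 - 5*x/14 + 1)/(x + 6/5)**2.
Order-3 pole: residue = g''(a)/2; g''(1) = 4285/14641, so the residue is 4285/29282.


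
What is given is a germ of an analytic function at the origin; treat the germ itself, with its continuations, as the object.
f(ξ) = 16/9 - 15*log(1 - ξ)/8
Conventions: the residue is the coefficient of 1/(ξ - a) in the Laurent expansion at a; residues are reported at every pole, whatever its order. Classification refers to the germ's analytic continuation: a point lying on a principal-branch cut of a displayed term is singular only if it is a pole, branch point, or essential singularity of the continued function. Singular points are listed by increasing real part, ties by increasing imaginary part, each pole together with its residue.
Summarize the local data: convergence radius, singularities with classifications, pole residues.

Radius of convergence at 0: 1.
At 1: a logarithmic branch point.

Branch term (-15/8)*log(1 - ξ/(1)): its argument vanishes at ξ = 1, a logarithmic branch point, modulus 1.
The radius of convergence is the smallest modulus among the singular points: 1.


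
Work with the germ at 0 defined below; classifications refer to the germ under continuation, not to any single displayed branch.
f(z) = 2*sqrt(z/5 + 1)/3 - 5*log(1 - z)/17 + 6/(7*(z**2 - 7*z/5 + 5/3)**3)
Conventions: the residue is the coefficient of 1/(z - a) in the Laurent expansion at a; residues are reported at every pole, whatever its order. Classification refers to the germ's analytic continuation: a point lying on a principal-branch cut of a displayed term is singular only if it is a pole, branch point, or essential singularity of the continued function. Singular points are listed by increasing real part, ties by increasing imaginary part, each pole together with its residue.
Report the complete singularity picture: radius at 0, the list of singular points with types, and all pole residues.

Denominator factor (z**2 - 7*z/5 + 5/3)^3: discriminant -353/75, complex-conjugate roots (7/10) + ((1/30)*sqrt(1059))*i and (7/10) - ((1/30)*sqrt(1059))*i; poles of order 3, moduli (1/3)*sqrt(15) and (1/3)*sqrt(15).
Branch term (2/3)*sqrt(1 - z/(-5)): its argument vanishes at z = -5, a square-root branch point, modulus 5.
Branch term (-5/17)*log(1 - z/(1)): its argument vanishes at z = 1, a logarithmic branch point, modulus 1.
The radius of convergence is the smallest modulus among the singular points: 1.
The branch terms are analytic at (7/10) - ((1/30)*sqrt(1059))*i and contribute nothing to the residue; only the rational part matters.
The factor z**2 - 7*z/5 + 5/3 splits as (z - a)(z - a') with a = (7/10) - ((1/30)*sqrt(1059))*i, a' = (7/10) + ((1/30)*sqrt(1059))*i. At the order-3 pole a set g(z) = (z - a)^3*(rational part) = [6/7] / (z - a')^3.
Order-3 pole: residue = g''(a)/2; g''((7/10) - ((1/30)*sqrt(1059))*i) = ((2025000/307908839)*sqrt(1059))*i, so the residue is ((1012500/307908839)*sqrt(1059))*i.
The branch terms are analytic at (7/10) + ((1/30)*sqrt(1059))*i and contribute nothing to the residue; only the rational part matters.
The factor z**2 - 7*z/5 + 5/3 splits as (z - a)(z - a') with a = (7/10) + ((1/30)*sqrt(1059))*i, a' = (7/10) - ((1/30)*sqrt(1059))*i. At the order-3 pole a set g(z) = (z - a)^3*(rational part) = [6/7] / (z - a')^3.
Order-3 pole: residue = g''(a)/2; g''((7/10) + ((1/30)*sqrt(1059))*i) = -((2025000/307908839)*sqrt(1059))*i, so the residue is -((1012500/307908839)*sqrt(1059))*i.
List the singular points by increasing real part (a conjugate pair: the negative imaginary part first).

Radius of convergence at 0: 1.
At -5: an algebraic (square-root) branch point.
At (7/10) - ((1/30)*sqrt(1059))*i: a pole of order 3; residue ((1012500/307908839)*sqrt(1059))*i.
At (7/10) + ((1/30)*sqrt(1059))*i: a pole of order 3; residue -((1012500/307908839)*sqrt(1059))*i.
At 1: a logarithmic branch point.


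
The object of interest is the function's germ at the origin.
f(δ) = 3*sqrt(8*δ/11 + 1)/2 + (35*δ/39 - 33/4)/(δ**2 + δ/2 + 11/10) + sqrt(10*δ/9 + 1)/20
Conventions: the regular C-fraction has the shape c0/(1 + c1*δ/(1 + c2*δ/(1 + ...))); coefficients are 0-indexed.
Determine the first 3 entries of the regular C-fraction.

The regular C-fraction coefficients are [-119/20, 7265/9009, -267763369/148354206].

Taylor coefficients (expand at 0): a_0 = -119/20, a_1 = 24701/5148, a_2 = 4883347/1019304.
c0 = a_0 = -119/20. Peel one level at a time: if S = 1 + c*δ/S' with S'(0) = 1, then c is the δ-coefficient of S and S' = c*δ/(S - 1).
S_1 = c0/f = 1 + (7265/9009)*δ + (1338816845/919836918)*δ^2 + ...; c1 = 7265/9009.
S_2 = c1*δ/(S_1 - 1) = 1 + (-267763369/148354206)*δ + ...; c2 = -267763369/148354206.


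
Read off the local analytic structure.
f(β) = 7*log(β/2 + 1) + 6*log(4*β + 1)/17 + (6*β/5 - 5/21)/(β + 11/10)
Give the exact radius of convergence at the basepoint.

The radius of convergence is 1/4.

Denominator factor (β + 11/10): pole of order 1 at -11/10, modulus 11/10.
Branch term (7)*log(1 - β/(-2)): its argument vanishes at β = -2, a logarithmic branch point, modulus 2.
Branch term (6/17)*log(1 - β/(-1/4)): its argument vanishes at β = -1/4, a logarithmic branch point, modulus 1/4.
The radius of convergence is the smallest modulus among the singular points: 1/4.


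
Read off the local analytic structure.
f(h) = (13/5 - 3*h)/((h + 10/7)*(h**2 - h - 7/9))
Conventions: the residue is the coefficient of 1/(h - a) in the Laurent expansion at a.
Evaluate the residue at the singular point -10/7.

The residue is 15183/5935.

At the order-1 pole -10/7 set g(h) = (h - (-10/7))*f(h) = (13/5 - 3*h)/(h**2 - h - 7/9).
Simple pole: residue = g(a) at a = -10/7, which is 15183/5935.


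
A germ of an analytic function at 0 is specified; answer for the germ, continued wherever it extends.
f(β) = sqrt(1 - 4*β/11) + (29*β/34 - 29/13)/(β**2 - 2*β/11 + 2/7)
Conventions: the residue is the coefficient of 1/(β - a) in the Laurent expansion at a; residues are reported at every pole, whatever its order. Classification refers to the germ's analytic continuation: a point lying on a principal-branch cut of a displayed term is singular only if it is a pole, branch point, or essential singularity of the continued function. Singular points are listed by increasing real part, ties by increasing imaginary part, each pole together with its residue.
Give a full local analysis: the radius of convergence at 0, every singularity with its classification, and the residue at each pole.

Radius of convergence at 0: (1/7)*sqrt(14).
At (1/11) - ((1/77)*sqrt(1645))*i: a pole of order 1; residue (29/68) - ((10469/207740)*sqrt(1645))*i.
At (1/11) + ((1/77)*sqrt(1645))*i: a pole of order 1; residue (29/68) + ((10469/207740)*sqrt(1645))*i.
At 11/4: an algebraic (square-root) branch point.

Denominator factor (β**2 - 2*β/11 + 2/7): discriminant -940/847, complex-conjugate roots (1/11) + ((1/77)*sqrt(1645))*i and (1/11) - ((1/77)*sqrt(1645))*i; poles of order 1, moduli (1/7)*sqrt(14) and (1/7)*sqrt(14).
Branch term (1)*sqrt(1 - β/(11/4)): its argument vanishes at β = 11/4, a square-root branch point, modulus 11/4.
The radius of convergence is the smallest modulus among the singular points: (1/7)*sqrt(14).
The branch term is analytic at (1/11) - ((1/77)*sqrt(1645))*i and contributes nothing to the residue; only the rational part matters.
The factor β**2 - 2*β/11 + 2/7 splits as (β - a)(β - a') with a = (1/11) - ((1/77)*sqrt(1645))*i, a' = (1/11) + ((1/77)*sqrt(1645))*i. At the order-1 pole a set g(β) = (β - a)*(rational part) = [29*β/34 - 29/13] / (β - a').
Simple pole: residue = g(a) at a = (1/11) - ((1/77)*sqrt(1645))*i, which is (29/68) - ((10469/207740)*sqrt(1645))*i.
The branch term is analytic at (1/11) + ((1/77)*sqrt(1645))*i and contributes nothing to the residue; only the rational part matters.
The factor β**2 - 2*β/11 + 2/7 splits as (β - a)(β - a') with a = (1/11) + ((1/77)*sqrt(1645))*i, a' = (1/11) - ((1/77)*sqrt(1645))*i. At the order-1 pole a set g(β) = (β - a)*(rational part) = [29*β/34 - 29/13] / (β - a').
Simple pole: residue = g(a) at a = (1/11) + ((1/77)*sqrt(1645))*i, which is (29/68) + ((10469/207740)*sqrt(1645))*i.
List the singular points by increasing real part (a conjugate pair: the negative imaginary part first).


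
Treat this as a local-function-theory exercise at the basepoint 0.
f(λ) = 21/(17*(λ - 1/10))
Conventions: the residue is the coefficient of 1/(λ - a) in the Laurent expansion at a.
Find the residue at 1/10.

The residue is 21/17.

At the order-1 pole 1/10 set g(λ) = (λ - (1/10))*f(λ) = 21/17.
Simple pole: residue = g(a) at a = 1/10, which is 21/17.


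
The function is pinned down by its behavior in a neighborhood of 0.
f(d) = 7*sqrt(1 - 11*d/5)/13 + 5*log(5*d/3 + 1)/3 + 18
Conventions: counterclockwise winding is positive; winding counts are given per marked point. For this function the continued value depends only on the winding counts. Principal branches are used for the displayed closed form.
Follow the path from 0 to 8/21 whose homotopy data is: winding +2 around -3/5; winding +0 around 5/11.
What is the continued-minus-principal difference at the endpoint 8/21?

Continued minus principal equals (20/3)*pi*i.

The rational part is single-valued and drops out of the difference; each branch term changes only by its own monodromy.
(7/13)*sqrt(1 - d/(5/11)): winding +0 is even, the square root returns to the same sheet, contribution 0.
(5/3)*log(1 - d/(-3/5)): each positive loop around -3/5 adds 2*pi*i to the log, so winding +2 contributes (5/3)*(2)*2*pi*i = (20/3)*pi*i.
Summing the contributions at d = 8/21 gives (20/3)*pi*i.


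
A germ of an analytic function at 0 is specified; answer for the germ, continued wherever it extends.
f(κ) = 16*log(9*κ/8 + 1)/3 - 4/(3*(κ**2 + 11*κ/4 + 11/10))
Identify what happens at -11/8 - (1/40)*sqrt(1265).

The point is a pole of order 1.

The denominator factor κ**2 + 11*κ/4 + 11/10 vanishes at -11/8 - (1/40)*sqrt(1265) and appears to the power 1; the numerator there equals -4/3, nonzero, and no other factor vanishes.
The branch terms are analytic at this point.
Hence a pole whose order is the multiplicity, 1.


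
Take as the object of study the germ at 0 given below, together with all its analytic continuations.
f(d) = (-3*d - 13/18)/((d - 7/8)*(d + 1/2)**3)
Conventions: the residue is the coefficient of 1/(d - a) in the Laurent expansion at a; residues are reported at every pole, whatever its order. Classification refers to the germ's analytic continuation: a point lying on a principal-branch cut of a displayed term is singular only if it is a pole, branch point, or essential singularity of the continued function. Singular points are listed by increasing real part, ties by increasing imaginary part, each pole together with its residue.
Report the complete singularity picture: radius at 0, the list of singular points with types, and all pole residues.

Denominator factor (d - 7/8): pole of order 1 at 7/8, modulus 7/8.
Denominator factor (d + 1/2)^3: pole of order 3 at -1/2, modulus 1/2.
The radius of convergence is the smallest modulus among the singular points: 1/2.
At the order-3 pole -1/2 set g(d) = (d - (-1/2))^3*f(d) = (-3*d - 13/18)/(d - 7/8).
Order-3 pole: residue = g''(a)/2; g''(-1/2) = 30848/11979, so the residue is 15424/11979.
At the order-1 pole 7/8 set g(d) = (d - (7/8))*f(d) = (-3*d - 13/18)/(d + 1/2)**3.
Simple pole: residue = g(a) at a = 7/8, which is -15424/11979.
List the singular points by increasing real part (a conjugate pair: the negative imaginary part first).

Radius of convergence at 0: 1/2.
At -1/2: a pole of order 3; residue 15424/11979.
At 7/8: a pole of order 1; residue -15424/11979.


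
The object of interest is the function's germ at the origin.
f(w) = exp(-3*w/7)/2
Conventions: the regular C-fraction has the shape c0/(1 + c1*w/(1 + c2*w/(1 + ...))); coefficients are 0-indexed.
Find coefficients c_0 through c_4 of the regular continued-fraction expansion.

Taylor coefficients (expand at 0): a_0 = 1/2, a_1 = -3/14, a_2 = 9/196, a_3 = -9/1372, a_4 = 27/38416.
c0 = a_0 = 1/2. Peel one level at a time: if S = 1 + c*w/S' with S'(0) = 1, then c is the w-coefficient of S and S' = c*w/(S - 1).
S_1 = c0/f = 1 + (3/7)*w + (9/98)*w^2 + ...; c1 = 3/7.
S_2 = c1*w/(S_1 - 1) = 1 + (-3/14)*w + (3/196)*w^2 + ...; c2 = -3/14.
S_3 = c2*w/(S_2 - 1) = 1 + (1/14)*w + (1/196)*w^2 + ...; c3 = 1/14.
S_4 = c3*w/(S_3 - 1) = 1 + (-1/14)*w + ...; c4 = -1/14.

The regular C-fraction coefficients are [1/2, 3/7, -3/14, 1/14, -1/14].


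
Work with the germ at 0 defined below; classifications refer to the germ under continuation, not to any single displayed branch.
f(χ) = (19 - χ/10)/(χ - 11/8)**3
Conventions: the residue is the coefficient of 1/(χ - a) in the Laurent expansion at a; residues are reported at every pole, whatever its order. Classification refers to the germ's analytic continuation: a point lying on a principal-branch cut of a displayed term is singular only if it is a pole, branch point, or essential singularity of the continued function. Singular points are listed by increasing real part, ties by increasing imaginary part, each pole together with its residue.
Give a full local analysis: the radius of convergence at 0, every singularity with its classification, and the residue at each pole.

Denominator factor (χ - 11/8)^3: pole of order 3 at 11/8, modulus 11/8.
The radius of convergence is the smallest modulus among the singular points: 11/8.
At the order-3 pole 11/8 set g(χ) = (χ - (11/8))^3*f(χ) = 19 - χ/10.
Order-3 pole: residue = g''(a)/2; g''(11/8) = 0, so the residue is 0.

Radius of convergence at 0: 11/8.
At 11/8: a pole of order 3; residue 0.


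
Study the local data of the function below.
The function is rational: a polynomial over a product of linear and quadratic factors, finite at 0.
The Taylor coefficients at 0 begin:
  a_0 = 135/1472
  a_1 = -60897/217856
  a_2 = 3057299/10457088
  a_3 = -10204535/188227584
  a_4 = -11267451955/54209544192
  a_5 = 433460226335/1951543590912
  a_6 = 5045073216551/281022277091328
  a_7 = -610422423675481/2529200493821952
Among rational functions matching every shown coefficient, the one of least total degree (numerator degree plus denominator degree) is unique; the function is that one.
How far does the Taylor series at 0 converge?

The radius of convergence is 1.

No rational of total degree below 5 reproduces all 8 coefficients; solving the [1/4] Pade equations on them gives f(u) = (15/23 - 34*u/37)/((u + 8/3)**2*(u**2 + 8*u/9 + 1)), whose expansion matches every shown term.
Denominator factor (u + 8/3)^2: pole of order 2 at -8/3, modulus 8/3.
Denominator factor (u**2 + 8*u/9 + 1): discriminant -260/81, complex-conjugate roots (-4/9) + ((1/9)*sqrt(65))*i and (-4/9) - ((1/9)*sqrt(65))*i; poles of order 1, moduli 1 and 1.
The radius of convergence is the smallest modulus among the singular points: 1.


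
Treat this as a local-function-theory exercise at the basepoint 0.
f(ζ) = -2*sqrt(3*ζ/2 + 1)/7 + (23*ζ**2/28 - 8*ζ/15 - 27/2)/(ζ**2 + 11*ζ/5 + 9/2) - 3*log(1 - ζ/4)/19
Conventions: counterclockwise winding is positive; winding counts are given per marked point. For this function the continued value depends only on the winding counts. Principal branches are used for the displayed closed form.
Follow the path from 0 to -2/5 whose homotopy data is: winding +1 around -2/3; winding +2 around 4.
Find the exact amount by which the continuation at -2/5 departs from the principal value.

Continued minus principal equals ((4/35)*sqrt(10)) - ((12/19)*pi)*i.

The rational part is single-valued and drops out of the difference; each branch term changes only by its own monodromy.
(-2/7)*sqrt(1 - ζ/(-2/3)): winding +1 is odd, the square root flips sign, contributing -2*(-2/7)*sqrt(1 - (-2/5)/(-2/3)) = -2*(-2/7)*sqrt(2/5) = (4/35)*sqrt(10).
(-3/19)*log(1 - ζ/(4)): each positive loop around 4 adds 2*pi*i to the log, so winding +2 contributes (-3/19)*(2)*2*pi*i = -(12/19)*pi*i.
Summing the contributions at ζ = -2/5 gives ((4/35)*sqrt(10)) - ((12/19)*pi)*i.


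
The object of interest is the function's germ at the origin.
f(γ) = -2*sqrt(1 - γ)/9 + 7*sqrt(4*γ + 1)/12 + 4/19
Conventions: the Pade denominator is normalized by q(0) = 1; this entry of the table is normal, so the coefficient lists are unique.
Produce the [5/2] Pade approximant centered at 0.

Taylor coefficients needed (expand at 0): a_0 = 391/684, a_1 = 23/18, a_2 = -41/36, a_3 = 169/72, a_4 = -3355/576, a_5 = 18823/1152, a_6 = -75257/1536, a_7 = 473099/3072.
Write the denominator as Q(γ) = 1 + q1*γ + q2*γ^2. Requiring Q*f - P = O(γ^8) with deg P <= 5 kills the coefficients of γ^6..γ^7 in Q*f:
  γ^6: a_6 + q1*a_5 + q2*a_4 = 0, i.e. -75257/1536 + (18823/1152)*q1 + (-3355/576)*q2 = 0.
  γ^7: a_7 + q1*a_6 + q2*a_5 = 0, i.e. 473099/3072 + (-75257/1536)*q1 + (18823/1152)*q2 = 0.
Solving this linear system: q1 = 256026951/48851047, q2 = 351187203/55829768.
The numerator is Q*f truncated at degree 5: P0 = a_0 = 391/684; P1 = a_1 + q1*a_0 = 8400138407/1965536244; P2 = a_2 + q1*a_1 + q2*a_0 = 128784215321/14069101536; P3 = a_3 + q1*a_2 + q2*a_1 = 31064373605/7034550768; P4 = a_4 + q1*a_3 + q2*a_2 = -1136957615/1655188416; P5 = a_5 + q1*a_4 + q2*a_3 = 32491338769/56276406144.

The Pade approximant has numerator coefficients [391/684, 8400138407/1965536244, 128784215321/14069101536, 31064373605/7034550768, -1136957615/1655188416, 32491338769/56276406144]; denominator coefficients [1, 256026951/48851047, 351187203/55829768].


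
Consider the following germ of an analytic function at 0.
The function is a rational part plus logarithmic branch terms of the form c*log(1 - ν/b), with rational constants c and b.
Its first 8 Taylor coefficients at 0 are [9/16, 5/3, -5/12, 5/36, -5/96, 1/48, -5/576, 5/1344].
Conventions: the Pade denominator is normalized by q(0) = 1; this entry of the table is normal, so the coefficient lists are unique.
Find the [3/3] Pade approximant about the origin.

The Pade approximant has numerator coefficients [9/16, 401/192, 881/960, 1841/23040]; denominator coefficients [1, 3/4, 3/20, 1/160].

Taylor coefficients needed (read off): a_0 = 9/16, a_1 = 5/3, a_2 = -5/12, a_3 = 5/36, a_4 = -5/96, a_5 = 1/48, a_6 = -5/576.
Write the denominator as Q(ν) = 1 + q1*ν + q2*ν^2 + q3*ν^3. Requiring Q*f - P = O(ν^7) with deg P <= 3 kills the coefficients of ν^4..ν^6 in Q*f:
  ν^4: a_4 + q1*a_3 + q2*a_2 + q3*a_1 = 0, i.e. -5/96 + (5/36)*q1 + (-5/12)*q2 + (5/3)*q3 = 0.
  ν^5: a_5 + q1*a_4 + q2*a_3 + q3*a_2 = 0, i.e. 1/48 + (-5/96)*q1 + (5/36)*q2 + (-5/12)*q3 = 0.
  ν^6: a_6 + q1*a_5 + q2*a_4 + q3*a_3 = 0, i.e. -5/576 + (1/48)*q1 + (-5/96)*q2 + (5/36)*q3 = 0.
Solving this linear system: q1 = 3/4, q2 = 3/20, q3 = 1/160.
The numerator is Q*f truncated at degree 3: P0 = a_0 = 9/16; P1 = a_1 + q1*a_0 = 401/192; P2 = a_2 + q1*a_1 + q2*a_0 = 881/960; P3 = a_3 + q1*a_2 + q2*a_1 + q3*a_0 = 1841/23040.


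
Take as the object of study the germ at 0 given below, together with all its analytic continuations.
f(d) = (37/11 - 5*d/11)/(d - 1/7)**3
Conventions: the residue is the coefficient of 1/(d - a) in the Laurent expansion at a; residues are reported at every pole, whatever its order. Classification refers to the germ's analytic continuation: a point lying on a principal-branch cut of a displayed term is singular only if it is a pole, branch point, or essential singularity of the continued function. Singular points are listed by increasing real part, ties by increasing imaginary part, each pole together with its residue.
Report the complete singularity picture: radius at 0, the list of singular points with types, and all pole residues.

Denominator factor (d - 1/7)^3: pole of order 3 at 1/7, modulus 1/7.
The radius of convergence is the smallest modulus among the singular points: 1/7.
At the order-3 pole 1/7 set g(d) = (d - (1/7))^3*f(d) = 37/11 - 5*d/11.
Order-3 pole: residue = g''(a)/2; g''(1/7) = 0, so the residue is 0.

Radius of convergence at 0: 1/7.
At 1/7: a pole of order 3; residue 0.


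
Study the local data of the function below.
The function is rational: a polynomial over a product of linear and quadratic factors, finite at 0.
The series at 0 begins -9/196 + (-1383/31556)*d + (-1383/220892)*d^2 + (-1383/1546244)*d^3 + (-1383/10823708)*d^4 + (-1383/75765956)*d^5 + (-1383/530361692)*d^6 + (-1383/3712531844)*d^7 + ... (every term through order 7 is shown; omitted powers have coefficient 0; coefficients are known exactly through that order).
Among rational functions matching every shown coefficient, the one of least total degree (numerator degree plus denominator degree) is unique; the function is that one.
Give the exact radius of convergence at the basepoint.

No rational of total degree below 2 reproduces all 8 coefficients; solving the [1/1] Pade equations on them gives f(d) = (6*d/23 + 9/28)/(d - 7), whose expansion matches every shown term.
Denominator factor (d - 7): pole of order 1 at 7, modulus 7.
The radius of convergence is the smallest modulus among the singular points: 7.

The radius of convergence is 7.


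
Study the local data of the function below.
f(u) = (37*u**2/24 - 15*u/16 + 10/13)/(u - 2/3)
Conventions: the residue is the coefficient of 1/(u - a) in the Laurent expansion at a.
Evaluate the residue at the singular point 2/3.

The residue is 2329/2808.

At the order-1 pole 2/3 set g(u) = (u - (2/3))*f(u) = 37*u**2/24 - 15*u/16 + 10/13.
Simple pole: residue = g(a) at a = 2/3, which is 2329/2808.
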